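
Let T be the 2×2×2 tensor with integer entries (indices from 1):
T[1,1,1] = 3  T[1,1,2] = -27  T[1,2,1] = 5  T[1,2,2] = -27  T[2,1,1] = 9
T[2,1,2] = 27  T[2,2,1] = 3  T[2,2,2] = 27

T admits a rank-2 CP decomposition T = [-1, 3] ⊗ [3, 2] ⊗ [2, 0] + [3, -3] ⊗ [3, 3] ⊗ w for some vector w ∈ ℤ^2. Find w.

Subtract the known terms from T to get the rank-1 residual R = [3, -3] ⊗ [3, 3] ⊗ w, so R[i,j,k] = a[i]·b[j]·w[k]. Pick indices with nonzero a[1]·b[1] = (3)·(3) = 9. Only the fibre through (1,1,·) is needed: R[1,1,:] = T[1,1,:] − Σₗ aₗ[1]bₗ[1]cₗ = [3, -27] − (-1)·(3)·[2, 0] = [9, -27]. Then w[k] = R[1,1,k] / 9 for each k, giving w = [9, -27] / 9 = [1, -3].

w = [1, -3]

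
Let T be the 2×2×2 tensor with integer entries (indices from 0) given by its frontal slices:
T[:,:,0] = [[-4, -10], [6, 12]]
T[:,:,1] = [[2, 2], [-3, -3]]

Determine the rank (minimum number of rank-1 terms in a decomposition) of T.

2

Lower bound: the mode-3 unfolding of T (rows indexed by k, columns by (i,j) = (0,0), (0,1), (1,0), (1,1)) is [[-4, -10, 6, 12], [2, 2, -3, -3]].
There the 2×2 minor on rows k ∈ {0, 1}, columns (i,j) ∈ {(0,0), (0,1)} is det [[-4, -10], [2, 2]] = 12 ≠ 0, so this unfolding has rank ≥ 2; CP rank is at least every unfolding rank, so rank(T) ≥ 2. (Unfolding ranks only ever bound the CP rank from below — rank(T) can be strictly larger than all of them — so the matching upper bound has to come from an explicit 2-term decomposition.)
Upper bound — finding two terms. Write S_k = T[:,:,k] for the frontal slices: S₀ = [[-4, -10], [6, 12]], S₁ = [[2, 2], [-3, -3]].
If T = a₁ ⊗ b₁ ⊗ c₁ + a₂ ⊗ b₂ ⊗ c₂ then each S_k = c₁[k]·a₁b₁ᵀ + c₂[k]·a₂b₂ᵀ. S₀ and S₁ are linearly independent, so a₁b₁ᵀ and a₂b₂ᵀ must span the same plane of matrices: they are the rank-1 matrices of the form x·S₀ + y·S₁.
det(x·S₀ + y·S₁) is 12·x² − 6·xy = 6·(2·x − y)(x), vanishing at (x:y) = (1:2) and (0:1).
M₁ = S₀ + 2·S₁ = [[0, -6], [0, 6]] = (-6)·[1, -1][0, 1]ᵀ and M₂ = S₁ = [[2, 2], [-3, -3]] = [2, -3][1, 1]ᵀ, so take a₁ = [1, -1], b₁ = [0, 1], a₂ = [2, -3], b₂ = [1, 1].
Each slice is an integer combination of E₁ = a₁b₁ᵀ and E₂ = a₂b₂ᵀ: S₀ = −6·E₁ − 2·E₂, S₁ = E₂; reading off coefficients, c₁ = [-6, 0] and c₂ = [-2, 1].
Hence T = [1, -1] ⊗ [0, 1] ⊗ [-6, 0] + [2, -3] ⊗ [1, 1] ⊗ [-2, 1], so rank(T) ≤ 2.
These bounds meet, so rank(T) = 2.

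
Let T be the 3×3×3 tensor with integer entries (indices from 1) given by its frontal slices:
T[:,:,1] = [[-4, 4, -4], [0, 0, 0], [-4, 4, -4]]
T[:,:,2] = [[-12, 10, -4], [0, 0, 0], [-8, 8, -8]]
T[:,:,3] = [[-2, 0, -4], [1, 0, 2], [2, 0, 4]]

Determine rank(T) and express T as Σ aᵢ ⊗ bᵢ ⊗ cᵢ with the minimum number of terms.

Lower bound: the mode-2 unfolding of T (rows indexed by j, columns by (i,k) = (1,1), (1,2), (1,3), (2,1), (2,2), (2,3), (3,1), (3,2), (3,3)) is [[-4, -12, -2, 0, 0, 1, -4, -8, 2], [4, 10, 0, 0, 0, 0, 4, 8, 0], [-4, -4, -4, 0, 0, 2, -4, -8, 4]].
There the 3×3 minor on rows j ∈ {1, 2, 3}, columns (i,k) ∈ {(1,1), (1,2), (1,3)} is det [[-4, -12, -2], [4, 10, 0], [-4, -4, -4]] = -80 ≠ 0, so this unfolding has rank ≥ 3; CP rank is at least every unfolding rank, so rank(T) ≥ 3. (Unfolding ranks only ever bound the CP rank from below — rank(T) can be strictly larger than all of them — so the matching upper bound has to come from an explicit 3-term decomposition.)
Upper bound: T is a sum of 3 rank-1 terms, T = (1, 0, 0) ⊗ (2, -1, -2) ⊗ (0, -2, 0) + (1, 0, 1) ⊗ (1, -1, 1) ⊗ (-4, -8, 0) + (2, -1, -2) ⊗ (1, 0, 2) ⊗ (0, 0, -1) (written with every a and b primitive with positive leading entry and the scale carried by c; CP decompositions are not unique, and this one is verified by expanding entrywise), so rank(T) ≤ 3.
These bounds meet, so rank(T) = 3.

rank(T) = 3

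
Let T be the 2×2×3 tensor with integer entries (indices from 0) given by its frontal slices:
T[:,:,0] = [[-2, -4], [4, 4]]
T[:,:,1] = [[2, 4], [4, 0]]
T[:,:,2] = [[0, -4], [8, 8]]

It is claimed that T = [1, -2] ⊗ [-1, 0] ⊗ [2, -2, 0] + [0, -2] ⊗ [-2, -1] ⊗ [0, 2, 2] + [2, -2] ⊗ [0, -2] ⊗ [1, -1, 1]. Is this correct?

Reconstruct entrywise from the claimed factors. For example, T[0,0,0] = -2 and Σₗ aₗ[0]bₗ[0]cₗ[0] = (1)·(-1)·(2) + (0)·(-2)·(0) + (2)·(0)·(1) = -2; checking all 12 entries, every one matches. The claim holds.

Yes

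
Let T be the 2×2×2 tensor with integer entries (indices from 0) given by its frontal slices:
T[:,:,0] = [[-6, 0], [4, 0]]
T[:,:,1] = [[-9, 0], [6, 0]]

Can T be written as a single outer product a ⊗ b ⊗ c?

Yes

If T = a ⊗ b ⊗ c then every fibre of T is a multiple of the corresponding factor, so read the factors off the fibres through the nonzero entry T[0,0,0] = -6.
The mode-1 fibre T[:,0,0] = [-6, 4] gives a = [3, -2] (primitive direction); the mode-2 fibre T[0,:,0] = [-6, 0] gives b = [1, 0]; then c[k] = T[0,0,k] / (a[0]·b[0]) = [-6, -9] / 3 = [-2, -3].
Expanding [3, -2] ⊗ [1, 0] ⊗ [-2, -3] reproduces all 8 entries of T, so T = [3, -2] ⊗ [1, 0] ⊗ [-2, -3] and rank(T) ≤ 1.
Equivalently every frontal slice T[:,:,k] is c[k] times the rank-1 matrix [3, -2] ⊗ [1, 0]. So T has rank 1 (it is nonzero).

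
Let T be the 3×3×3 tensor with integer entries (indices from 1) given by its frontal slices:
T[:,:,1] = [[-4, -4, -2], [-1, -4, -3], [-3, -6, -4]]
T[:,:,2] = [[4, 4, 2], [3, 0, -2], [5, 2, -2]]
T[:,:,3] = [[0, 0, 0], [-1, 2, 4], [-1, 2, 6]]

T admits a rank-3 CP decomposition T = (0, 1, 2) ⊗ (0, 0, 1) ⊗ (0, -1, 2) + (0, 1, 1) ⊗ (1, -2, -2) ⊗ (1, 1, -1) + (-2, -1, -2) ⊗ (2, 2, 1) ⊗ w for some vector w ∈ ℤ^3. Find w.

w = (1, -1, 0)

Subtract the known terms from T to get the rank-1 residual R = (-2, -1, -2) ⊗ (2, 2, 1) ⊗ w, so R[i,j,k] = a[i]·b[j]·w[k]. Pick indices with nonzero a[1]·b[1] = (-2)·(2) = -4. Only the fibre through (1,1,·) is needed: R[1,1,:] = T[1,1,:] − Σₗ aₗ[1]bₗ[1]cₗ = [-4, 4, 0] − (0)·(0)·(0, -1, 2) − (0)·(1)·(1, 1, -1) = [-4, 4, 0]. Then w[k] = R[1,1,k] / -4 for each k, giving w = [-4, 4, 0] / -4 = (1, -1, 0).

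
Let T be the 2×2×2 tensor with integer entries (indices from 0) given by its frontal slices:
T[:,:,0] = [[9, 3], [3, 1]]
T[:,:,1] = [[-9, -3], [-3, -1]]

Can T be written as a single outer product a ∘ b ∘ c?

The mode-1 fibre T[:,0,0] = [9, 3] gives a = (3, 1) (primitive direction); the mode-2 fibre T[0,:,0] = [9, 3] gives b = (3, 1); then c[k] = T[0,0,k] / (a[0]·b[0]) = [9, -9] / 9 = (1, -1).
Expanding (3, 1) ∘ (3, 1) ∘ (1, -1) reproduces all 8 entries of T, so T = (3, 1) ∘ (3, 1) ∘ (1, -1) and rank(T) ≤ 1.
Equivalently every frontal slice T[:,:,k] is c[k] times the rank-1 matrix (3, 1) ∘ (3, 1). So T has rank 1 (it is nonzero).

Yes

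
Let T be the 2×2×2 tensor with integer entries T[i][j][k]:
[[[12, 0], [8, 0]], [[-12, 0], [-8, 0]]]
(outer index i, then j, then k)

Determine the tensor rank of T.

Lower bound: T ≠ 0 (e.g. T[0,0,0] = 12), so rank(T) ≥ 1.
Upper bound: if T = a (x) b (x) c then every fibre of T is a multiple of the corresponding factor, so read the factors off the fibres through the nonzero entry T[0,0,0] = 12.
The mode-1 fibre T[:,0,0] = [12, -12] gives a = (1, -1) (primitive direction); the mode-2 fibre T[0,:,0] = [12, 8] gives b = (3, 2); then c[k] = T[0,0,k] / (a[0]·b[0]) = [12, 0] / 3 = (4, 0).
Expanding (1, -1) (x) (3, 2) (x) (4, 0) reproduces all 8 entries of T, so T = (1, -1) (x) (3, 2) (x) (4, 0) and rank(T) ≤ 1.
These bounds meet, so rank(T) = 1.

1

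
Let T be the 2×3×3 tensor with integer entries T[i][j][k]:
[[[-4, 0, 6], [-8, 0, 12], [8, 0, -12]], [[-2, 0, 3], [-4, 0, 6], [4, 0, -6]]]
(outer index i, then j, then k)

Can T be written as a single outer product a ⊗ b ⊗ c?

If T = a ⊗ b ⊗ c then every fibre of T is a multiple of the corresponding factor, so read the factors off the fibres through the nonzero entry T[0,0,0] = -4.
The mode-1 fibre T[:,0,0] = [-4, -2] gives a = [2, 1] (primitive direction); the mode-2 fibre T[0,:,0] = [-4, -8, 8] gives b = [1, 2, -2]; then c[k] = T[0,0,k] / (a[0]·b[0]) = [-4, 0, 6] / 2 = [-2, 0, 3].
Expanding [2, 1] ⊗ [1, 2, -2] ⊗ [-2, 0, 3] reproduces all 18 entries of T, so T = [2, 1] ⊗ [1, 2, -2] ⊗ [-2, 0, 3] and rank(T) ≤ 1.
Equivalently every frontal slice T[:,:,k] is c[k] times the rank-1 matrix [2, 1] ⊗ [1, 2, -2]. So T has rank 1 (it is nonzero).

Yes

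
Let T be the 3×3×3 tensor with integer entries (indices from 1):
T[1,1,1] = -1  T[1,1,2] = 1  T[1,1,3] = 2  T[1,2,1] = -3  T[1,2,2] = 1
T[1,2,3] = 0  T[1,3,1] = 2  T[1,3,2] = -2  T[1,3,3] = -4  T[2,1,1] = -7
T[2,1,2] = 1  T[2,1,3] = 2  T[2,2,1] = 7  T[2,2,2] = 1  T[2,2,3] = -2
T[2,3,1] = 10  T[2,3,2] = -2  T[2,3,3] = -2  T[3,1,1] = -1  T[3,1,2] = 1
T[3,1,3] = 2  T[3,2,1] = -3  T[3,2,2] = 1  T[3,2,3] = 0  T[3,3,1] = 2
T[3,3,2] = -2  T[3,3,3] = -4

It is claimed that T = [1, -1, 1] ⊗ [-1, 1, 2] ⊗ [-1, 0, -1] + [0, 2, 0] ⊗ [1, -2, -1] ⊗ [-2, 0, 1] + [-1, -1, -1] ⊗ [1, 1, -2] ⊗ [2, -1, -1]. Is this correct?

Reconstruct entrywise from the claimed factors. For example, T[3,1,1] = -1 and Σₗ aₗ[3]bₗ[1]cₗ[1] = (1)·(-1)·(-1) + (0)·(1)·(-2) + (-1)·(1)·(2) = -1; checking all 27 entries, every one matches. The claim holds.

Yes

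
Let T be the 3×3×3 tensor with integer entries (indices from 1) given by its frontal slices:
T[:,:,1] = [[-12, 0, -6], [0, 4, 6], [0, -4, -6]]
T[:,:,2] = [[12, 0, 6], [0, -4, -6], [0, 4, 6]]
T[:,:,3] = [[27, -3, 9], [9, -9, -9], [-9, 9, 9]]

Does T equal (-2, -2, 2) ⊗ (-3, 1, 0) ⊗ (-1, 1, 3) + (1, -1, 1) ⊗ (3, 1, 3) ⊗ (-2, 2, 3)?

Reconstruct entrywise from the claimed factors. For example, T[1,1,3] = 27 and Σₗ aₗ[1]bₗ[1]cₗ[3] = (-2)·(-3)·(3) + (1)·(3)·(3) = 27; checking all 27 entries, every one matches. The claim holds.

Yes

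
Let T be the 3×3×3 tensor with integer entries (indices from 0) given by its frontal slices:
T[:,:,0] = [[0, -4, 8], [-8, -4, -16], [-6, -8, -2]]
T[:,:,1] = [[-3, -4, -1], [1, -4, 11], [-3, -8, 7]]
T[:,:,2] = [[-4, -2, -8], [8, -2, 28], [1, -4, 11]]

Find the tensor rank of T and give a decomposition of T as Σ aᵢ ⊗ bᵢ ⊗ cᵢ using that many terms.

Lower bound: in the mode-3 unfolding of T (rows indexed by k, columns by (i,j)) the 2×2 minor on rows k ∈ {0, 1}, columns (i,j) ∈ {(0,0), (0,1)} is det [[0, -4], [-3, -4]] = -12 ≠ 0, so that unfolding has rank ≥ 2 and hence rank(T) ≥ 2 (CP rank is at least every unfolding rank, though it can be larger).
Upper bound: with S_k = T[:,:,k], the two rank-1 terms a₁b₁ᵀ, a₂b₂ᵀ are the rank-1 members of the pencil x·S₀ + y·S₁.
The 2×2 minor of x·S₀ + y·S₁ on rows {0,1}, columns {0,1} is −32·x² − 16·xy + 16·y² = (-16)·(2·x − y)(x + y), vanishing at (x:y) = (1:2) and (1:-1).
M₁ = S₀ + 2·S₁ = [[-6, -12, 6], [-6, -12, 6], [-12, -24, 12]] = (-6)·[1, 1, 2][1, 2, -1]ᵀ and M₂ = S₀ − S₁ = [[3, 0, 9], [-9, 0, -27], [-3, 0, -9]] = 3·[1, -3, -1][1, 0, 3]ᵀ, so take a₁ = [1, 1, 2], b₁ = [1, 2, -1], a₂ = [1, -3, -1], b₂ = [1, 0, 3].
Each slice is an integer combination of E₁ = a₁b₁ᵀ and E₂ = a₂b₂ᵀ: S₀ = −2·E₁ + 2·E₂, S₁ = −2·E₁ − E₂, S₂ = −E₁ − 3·E₂; reading off coefficients, c₁ = [-2, -2, -1] and c₂ = [2, -1, -3].
Hence T = [1, 1, 2] ⊗ [1, 2, -1] ⊗ [-2, -2, -1] + [1, -3, -1] ⊗ [1, 0, 3] ⊗ [2, -1, -3], so rank(T) ≤ 2.
These bounds meet, so rank(T) = 2.

rank(T) = 2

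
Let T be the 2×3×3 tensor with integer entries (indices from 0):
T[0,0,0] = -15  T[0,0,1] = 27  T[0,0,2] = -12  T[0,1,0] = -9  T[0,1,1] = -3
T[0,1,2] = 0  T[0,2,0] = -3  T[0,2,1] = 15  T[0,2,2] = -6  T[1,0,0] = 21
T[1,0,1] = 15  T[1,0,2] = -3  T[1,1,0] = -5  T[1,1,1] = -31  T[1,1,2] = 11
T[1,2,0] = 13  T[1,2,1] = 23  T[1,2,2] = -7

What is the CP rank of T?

2

Lower bound: the mode-1 unfolding of T (rows indexed by i, columns by (j,k) = (0,0), (0,1), (0,2), (1,0), (1,1), (1,2), (2,0), (2,1), (2,2)) is [[-15, 27, -12, -9, -3, 0, -3, 15, -6], [21, 15, -3, -5, -31, 11, 13, 23, -7]].
There the 2×2 minor on rows i ∈ {0, 1}, columns (j,k) ∈ {(0,0), (0,1)} is det [[-15, 27], [21, 15]] = -792 ≠ 0, so this unfolding has rank ≥ 2; CP rank is at least every unfolding rank, so rank(T) ≥ 2. (Flattening ranks never certify an upper bound on CP rank; for that we must actually write T with 2 rank-1 terms.)
Upper bound — finding two terms. Write S_k = T[:,:,k] for the frontal slices: S₀ = [[-15, -9, -3], [21, -5, 13]], S₁ = [[27, -3, 15], [15, -31, 23]], S₂ = [[-12, 0, -6], [-3, 11, -7]].
If T = a₁ ⊗ b₁ ⊗ c₁ + a₂ ⊗ b₂ ⊗ c₂ then each S_k = c₁[k]·a₁b₁ᵀ + c₂[k]·a₂b₂ᵀ. S₀ and S₁ are linearly independent, so a₁b₁ᵀ and a₂b₂ᵀ must span the same plane of matrices: they are the rank-1 matrices of the form x·S₀ + y·S₁.
The 2×2 minor of x·S₀ + y·S₁ on rows {0,1}, columns {0,1} is 264·x² + 528·xy − 792·y² = 264·(x + 3·y)(x − y), vanishing at (x:y) = (3:-1) and (1:1).
M₁ = 3·S₀ − S₁ = [[-72, -24, -24], [48, 16, 16]] = (-8)·(3, -2)(3, 1, 1)ᵀ and M₂ = S₀ + S₁ = [[12, -12, 12], [36, -36, 36]] = 12·(1, 3)(1, -1, 1)ᵀ, so take a₁ = (3, -2), b₁ = (3, 1, 1), a₂ = (1, 3), b₂ = (1, -1, 1).
Each slice is an integer combination of E₁ = a₁b₁ᵀ and E₂ = a₂b₂ᵀ: S₀ = −2·E₁ + 3·E₂, S₁ = 2·E₁ + 9·E₂, S₂ = −E₁ − 3·E₂; reading off coefficients, c₁ = (-2, 2, -1) and c₂ = (3, 9, -3).
Hence T = (3, -2) ⊗ (3, 1, 1) ⊗ (-2, 2, -1) + (1, 3) ⊗ (1, -1, 1) ⊗ (3, 9, -3), so rank(T) ≤ 2.
These bounds meet, so rank(T) = 2.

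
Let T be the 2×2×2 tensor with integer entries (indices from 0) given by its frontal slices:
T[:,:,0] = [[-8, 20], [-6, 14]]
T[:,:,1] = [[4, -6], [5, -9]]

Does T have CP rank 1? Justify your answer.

The mode-1 unfolding of T (rows indexed by i, columns by (j,k) = (0,0), (0,1), (1,0), (1,1)) is [[-8, 4, 20, -6], [-6, 5, 14, -9]].
There the 2×2 minor on rows i ∈ {0, 1}, columns (j,k) ∈ {(0,0), (0,1)} is det [[-8, 4], [-6, 5]] = -16 ≠ 0, so this unfolding has rank ≥ 2; CP rank is at least every unfolding rank, so rank(T) ≥ 2.
In particular rank(T) ≥ 2 > 1, so T is not rank-1.

No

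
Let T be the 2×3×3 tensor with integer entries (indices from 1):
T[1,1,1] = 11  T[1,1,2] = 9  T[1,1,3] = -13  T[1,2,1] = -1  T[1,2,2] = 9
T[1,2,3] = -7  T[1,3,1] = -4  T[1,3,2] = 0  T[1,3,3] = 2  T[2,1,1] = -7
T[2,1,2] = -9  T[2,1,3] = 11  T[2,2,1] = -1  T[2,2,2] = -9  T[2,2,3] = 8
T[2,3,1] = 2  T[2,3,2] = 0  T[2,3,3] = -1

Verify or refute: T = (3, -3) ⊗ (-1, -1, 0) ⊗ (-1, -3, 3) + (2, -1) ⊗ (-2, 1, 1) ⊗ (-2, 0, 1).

Reconstruct entrywise from the claimed factors. For example, T[2,3,3] = -1 and Σₗ aₗ[2]bₗ[3]cₗ[3] = (-3)·(0)·(3) + (-1)·(1)·(1) = -1; checking all 18 entries, every one matches. The claim holds.

Yes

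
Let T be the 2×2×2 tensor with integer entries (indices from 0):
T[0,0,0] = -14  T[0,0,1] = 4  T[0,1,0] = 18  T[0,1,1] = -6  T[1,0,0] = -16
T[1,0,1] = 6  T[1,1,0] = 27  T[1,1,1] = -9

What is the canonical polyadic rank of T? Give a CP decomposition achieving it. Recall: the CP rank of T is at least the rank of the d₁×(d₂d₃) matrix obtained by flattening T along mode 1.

Lower bound: in the mode-2 unfolding of T (rows indexed by j, columns by (i,k)) the 2×2 minor on rows j ∈ {0, 1}, columns (i,k) ∈ {(0,0), (0,1)} is det [[-14, 4], [18, -6]] = 12 ≠ 0, so that unfolding has rank ≥ 2 and hence rank(T) ≥ 2 (CP rank is at least every unfolding rank, though it can be larger).
Upper bound: with S_k = T[:,:,k], the two rank-1 terms a₁b₁ᵀ, a₂b₂ᵀ are the rank-1 members of the pencil x·S₀ + y·S₁.
det(x·S₀ + y·S₁) is −90·x² + 30·xy = (-30)·(3·x − y)(x), vanishing at (x:y) = (1:3) and (0:1).
M₁ = S₀ + 3·S₁ = [[-2, 0], [2, 0]] = (-2)·[1, -1][1, 0]ᵀ and M₂ = S₁ = [[4, -6], [6, -9]] = [2, 3][2, -3]ᵀ, so take a₁ = [1, -1], b₁ = [1, 0], a₂ = [2, 3], b₂ = [2, -3].
Each slice is an integer combination of E₁ = a₁b₁ᵀ and E₂ = a₂b₂ᵀ: S₀ = −2·E₁ − 3·E₂, S₁ = E₂; reading off coefficients, c₁ = [-2, 0] and c₂ = [-3, 1].
Hence T = [1, -1] (x) [1, 0] (x) [-2, 0] + [2, 3] (x) [2, -3] (x) [-3, 1], so rank(T) ≤ 2.
These bounds meet, so rank(T) = 2.

rank(T) = 2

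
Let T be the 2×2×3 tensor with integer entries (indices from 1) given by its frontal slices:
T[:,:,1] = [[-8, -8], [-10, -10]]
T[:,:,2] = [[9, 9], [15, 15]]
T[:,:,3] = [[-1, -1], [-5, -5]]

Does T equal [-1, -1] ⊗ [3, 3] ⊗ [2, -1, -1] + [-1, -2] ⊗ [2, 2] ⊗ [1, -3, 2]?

Yes

Reconstruct entrywise from the claimed factors. For example, T[1,1,3] = -1 and Σₗ aₗ[1]bₗ[1]cₗ[3] = (-1)·(3)·(-1) + (-1)·(2)·(2) = -1; checking all 12 entries, every one matches. The claim holds.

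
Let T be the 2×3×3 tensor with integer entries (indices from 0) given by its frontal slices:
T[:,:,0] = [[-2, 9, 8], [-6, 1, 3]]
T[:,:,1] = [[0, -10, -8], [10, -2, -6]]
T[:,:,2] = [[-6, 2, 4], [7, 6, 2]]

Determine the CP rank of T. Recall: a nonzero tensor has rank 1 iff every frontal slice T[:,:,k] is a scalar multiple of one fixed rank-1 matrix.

Lower bound: the mode-2 unfolding of T (rows indexed by j, columns by (i,k) = (0,0), (0,1), (0,2), (1,0), (1,1), (1,2)) is [[-2, 0, -6, -6, 10, 7], [9, -10, 2, 1, -2, 6], [8, -8, 4, 3, -6, 2]].
There the 3×3 minor on rows j ∈ {0, 1, 2}, columns (i,k) ∈ {(0,0), (0,1), (1,0)} is det [[-2, 0, -6], [9, -10, 1], [8, -8, 3]] = -4 ≠ 0, so this unfolding has rank ≥ 3; CP rank is at least every unfolding rank, so rank(T) ≥ 3. (Unfolding ranks only ever bound the CP rank from below — rank(T) can be strictly larger than all of them — so the matching upper bound has to come from an explicit 3-term decomposition.)
Upper bound: T is a sum of 3 rank-1 terms, T = (0, 1) (x) (0, 1, 1) (x) (-1, -2, 0) + (1, -2) (x) (2, 1, 0) (x) (1, -2, -2) + (2, 1) (x) (1, -2, -2) (x) (-2, 2, -1) (written with every a and b primitive with positive leading entry and the scale carried by c; CP decompositions are not unique, and this one is verified by expanding entrywise), so rank(T) ≤ 3.
These bounds meet, so rank(T) = 3.
Check entry T[1,2,0] = 3: (1)·(1)·(-1) + (-2)·(0)·(1) + (1)·(-2)·(-2) = 3.

3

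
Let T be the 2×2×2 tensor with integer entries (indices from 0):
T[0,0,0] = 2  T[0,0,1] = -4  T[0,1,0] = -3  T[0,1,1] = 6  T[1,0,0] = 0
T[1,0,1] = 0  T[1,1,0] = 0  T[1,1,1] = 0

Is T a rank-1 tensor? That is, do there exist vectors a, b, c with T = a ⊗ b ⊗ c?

Yes

The mode-1 fibre T[:,0,0] = [2, 0] gives a = [1, 0] (primitive direction); the mode-2 fibre T[0,:,0] = [2, -3] gives b = [2, -3]; then c[k] = T[0,0,k] / (a[0]·b[0]) = [2, -4] / 2 = [1, -2].
Expanding [1, 0] ⊗ [2, -3] ⊗ [1, -2] reproduces all 8 entries of T, so T = [1, 0] ⊗ [2, -3] ⊗ [1, -2] and rank(T) ≤ 1.
Equivalently every frontal slice T[:,:,k] is c[k] times the rank-1 matrix [1, 0] ⊗ [2, -3]. So T has rank 1 (it is nonzero).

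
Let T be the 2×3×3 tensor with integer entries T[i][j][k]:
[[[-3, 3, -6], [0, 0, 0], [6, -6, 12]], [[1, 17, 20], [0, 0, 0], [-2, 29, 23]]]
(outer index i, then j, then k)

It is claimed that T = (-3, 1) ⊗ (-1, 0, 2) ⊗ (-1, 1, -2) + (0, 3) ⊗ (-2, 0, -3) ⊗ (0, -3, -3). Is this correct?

Yes

Reconstruct entrywise from the claimed factors. For example, T[1,1,1] = 0 and Σₗ aₗ[1]bₗ[1]cₗ[1] = (1)·(0)·(1) + (3)·(0)·(-3) = 0; checking all 18 entries, every one matches. The claim holds.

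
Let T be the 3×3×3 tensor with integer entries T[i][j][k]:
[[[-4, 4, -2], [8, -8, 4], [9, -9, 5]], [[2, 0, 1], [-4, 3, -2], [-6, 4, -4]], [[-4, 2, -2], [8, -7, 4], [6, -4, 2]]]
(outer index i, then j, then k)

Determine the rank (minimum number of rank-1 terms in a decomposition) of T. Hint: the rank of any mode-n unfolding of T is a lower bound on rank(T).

3

Lower bound: the mode-2 unfolding of T (rows indexed by j, columns by (i,k) = (0,0), (0,1), (0,2), (1,0), (1,1), (1,2), (2,0), (2,1), (2,2)) is [[-4, 4, -2, 2, 0, 1, -4, 2, -2], [8, -8, 4, -4, 3, -2, 8, -7, 4], [9, -9, 5, -6, 4, -4, 6, -4, 2]].
There the 3×3 minor on rows j ∈ {0, 1, 2}, columns (i,k) ∈ {(0,0), (0,2), (1,1)} is det [[-4, -2, 0], [8, 4, 3], [9, 5, 4]] = 6 ≠ 0, so this unfolding has rank ≥ 3; CP rank is at least every unfolding rank, so rank(T) ≥ 3. (This is only a lower bound: in general the CP rank may exceed every unfolding rank, so we still need to exhibit 3 rank-1 terms summing to T.)
Upper bound: T is a sum of 3 rank-1 terms, T = [0, 1, -1] ∘ [2, -1, -2] ∘ [0, 1, 0] + [1, -2, -2] ∘ [0, 0, 1] ∘ [1, -1, 1] + [2, -1, 2] ∘ [1, -2, -2] ∘ [-2, 2, -1] (written with every a and b primitive with positive leading entry and the scale carried by c; CP decompositions are not unique, and this one is verified by expanding entrywise), so rank(T) ≤ 3.
These bounds meet, so rank(T) = 3.
Check entry T[1,0,1] = 0: (1)·(2)·(1) + (-2)·(0)·(-1) + (-1)·(1)·(2) = 0.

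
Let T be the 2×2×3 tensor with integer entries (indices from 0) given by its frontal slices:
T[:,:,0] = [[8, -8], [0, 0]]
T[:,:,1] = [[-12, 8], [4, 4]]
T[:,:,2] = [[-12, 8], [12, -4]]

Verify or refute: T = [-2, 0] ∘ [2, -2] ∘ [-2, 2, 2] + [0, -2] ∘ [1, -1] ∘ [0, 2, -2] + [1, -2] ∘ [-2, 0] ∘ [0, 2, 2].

Yes

Reconstruct entrywise from the claimed factors. For example, T[1,1,1] = 4 and Σₗ aₗ[1]bₗ[1]cₗ[1] = (0)·(-2)·(2) + (-2)·(-1)·(2) + (-2)·(0)·(2) = 4; checking all 12 entries, every one matches. The claim holds.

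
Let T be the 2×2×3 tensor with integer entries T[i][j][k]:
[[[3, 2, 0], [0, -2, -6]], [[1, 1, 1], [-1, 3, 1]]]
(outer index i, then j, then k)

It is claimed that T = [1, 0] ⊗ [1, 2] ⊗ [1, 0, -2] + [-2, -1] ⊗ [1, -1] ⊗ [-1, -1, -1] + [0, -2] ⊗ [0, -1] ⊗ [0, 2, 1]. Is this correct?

Reconstruct entrywise from the claimed factors. For example, T[0,1,0] = 0 and Σₗ aₗ[0]bₗ[1]cₗ[0] = (1)·(2)·(1) + (-2)·(-1)·(-1) + (0)·(-1)·(0) = 0; checking all 12 entries, every one matches. The claim holds.

Yes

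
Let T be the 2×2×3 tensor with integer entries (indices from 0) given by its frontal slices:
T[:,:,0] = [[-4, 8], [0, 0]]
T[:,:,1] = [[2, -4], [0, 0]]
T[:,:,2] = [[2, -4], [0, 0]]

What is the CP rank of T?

Lower bound: T ≠ 0 (e.g. T[0,0,0] = -4), so rank(T) ≥ 1.
Upper bound: the mode-1 fibre T[:,0,0] = [-4, 0] gives a = [1, 0] (primitive direction); the mode-2 fibre T[0,:,0] = [-4, 8] gives b = [1, -2]; then c[k] = T[0,0,k] / (a[0]·b[0]) = [-4, 2, 2] / 1 = [-4, 2, 2].
Expanding [1, 0] ⊗ [1, -2] ⊗ [-4, 2, 2] reproduces all 12 entries of T, so T = [1, 0] ⊗ [1, -2] ⊗ [-4, 2, 2] and rank(T) ≤ 1.
These bounds meet, so rank(T) = 1.

1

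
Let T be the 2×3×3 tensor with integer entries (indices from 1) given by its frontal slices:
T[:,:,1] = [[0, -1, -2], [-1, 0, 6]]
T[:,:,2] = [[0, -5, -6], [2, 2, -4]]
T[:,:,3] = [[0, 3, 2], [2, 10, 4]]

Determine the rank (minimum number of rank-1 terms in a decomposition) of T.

Lower bound: the mode-3 unfolding of T (rows indexed by k, columns by (i,j) = (1,1), (1,2), (1,3), (2,1), (2,2), (2,3)) is [[0, -1, -2, -1, 0, 6], [0, -5, -6, 2, 2, -4], [0, 3, 2, 2, 10, 4]].
There the 3×3 minor on rows k ∈ {1, 2, 3}, columns (i,j) ∈ {(1,2), (1,3), (2,1)} is det [[-1, -2, -1], [-5, -6, 2], [3, 2, 2]] = -24 ≠ 0, so this unfolding has rank ≥ 3; CP rank is at least every unfolding rank, so rank(T) ≥ 3. (Flattening ranks never certify an upper bound on CP rank; for that we must actually write T with 3 rank-1 terms.)
Upper bound: T is a sum of 3 rank-1 terms, T = [0, 1] ⊗ [1, 2, -2] ⊗ [-1, 2, 2] + [1, -2] ⊗ [0, 1, 2] ⊗ [-1, -1, -1] + [1, 1] ⊗ [0, 1, 1] ⊗ [0, -4, 4] (one valid choice — decompositions are not unique — normalised so each a, b is primitive with positive first nonzero entry; check it by expanding all entries), so rank(T) ≤ 3.
These bounds meet, so rank(T) = 3.

3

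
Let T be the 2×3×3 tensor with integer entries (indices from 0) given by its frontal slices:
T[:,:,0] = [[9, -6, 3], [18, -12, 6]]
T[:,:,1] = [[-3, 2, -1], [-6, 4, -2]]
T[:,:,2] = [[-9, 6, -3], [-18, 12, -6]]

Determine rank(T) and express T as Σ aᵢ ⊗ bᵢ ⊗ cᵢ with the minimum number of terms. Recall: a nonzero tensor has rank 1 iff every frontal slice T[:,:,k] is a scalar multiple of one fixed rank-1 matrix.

Lower bound: T ≠ 0 (e.g. T[0,0,0] = 9), so rank(T) ≥ 1.
Upper bound: if T = a ⊗ b ⊗ c then every fibre of T is a multiple of the corresponding factor, so read the factors off the fibres through the nonzero entry T[0,0,0] = 9.
The mode-1 fibre T[:,0,0] = [9, 18] gives a = (1, 2) (primitive direction); the mode-2 fibre T[0,:,0] = [9, -6, 3] gives b = (3, -2, 1); then c[k] = T[0,0,k] / (a[0]·b[0]) = [9, -3, -9] / 3 = (3, -1, -3).
Expanding (1, 2) ⊗ (3, -2, 1) ⊗ (3, -1, -3) reproduces all 18 entries of T, so T = (1, 2) ⊗ (3, -2, 1) ⊗ (3, -1, -3) and rank(T) ≤ 1.
These bounds meet, so rank(T) = 1.

rank(T) = 1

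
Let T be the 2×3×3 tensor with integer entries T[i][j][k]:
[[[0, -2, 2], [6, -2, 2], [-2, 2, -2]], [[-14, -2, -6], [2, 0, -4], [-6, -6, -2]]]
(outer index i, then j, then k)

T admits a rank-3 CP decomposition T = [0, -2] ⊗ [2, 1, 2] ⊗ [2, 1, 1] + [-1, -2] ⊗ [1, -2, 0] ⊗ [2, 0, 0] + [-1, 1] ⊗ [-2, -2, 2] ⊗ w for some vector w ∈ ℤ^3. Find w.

Subtract the known terms from T to get the rank-1 residual R = [-1, 1] ⊗ [-2, -2, 2] ⊗ w, so R[i,j,k] = a[i]·b[j]·w[k]. Pick indices with nonzero a[0]·b[0] = (-1)·(-2) = 2. Only the fibre through (0,0,·) is needed: R[0,0,:] = T[0,0,:] − Σₗ aₗ[0]bₗ[0]cₗ = [0, -2, 2] − (0)·(2)·[2, 1, 1] − (-1)·(1)·[2, 0, 0] = [2, -2, 2]. Then w[k] = R[0,0,k] / 2 for each k, giving w = [2, -2, 2] / 2 = [1, -1, 1].

w = [1, -1, 1]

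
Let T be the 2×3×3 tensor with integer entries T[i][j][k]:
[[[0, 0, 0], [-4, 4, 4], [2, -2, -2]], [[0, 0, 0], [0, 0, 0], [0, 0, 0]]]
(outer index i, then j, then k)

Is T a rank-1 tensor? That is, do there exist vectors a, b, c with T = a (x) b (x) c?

If T = a (x) b (x) c then every fibre of T is a multiple of the corresponding factor, so read the factors off the fibres through the nonzero entry T[0,1,0] = -4.
The mode-1 fibre T[:,1,0] = [-4, 0] gives a = [1, 0] (primitive direction); the mode-2 fibre T[0,:,0] = [0, -4, 2] gives b = [0, 2, -1]; then c[k] = T[0,1,k] / (a[0]·b[1]) = [-4, 4, 4] / 2 = [-2, 2, 2].
Expanding [1, 0] (x) [0, 2, -1] (x) [-2, 2, 2] reproduces all 18 entries of T, so T = [1, 0] (x) [0, 2, -1] (x) [-2, 2, 2] and rank(T) ≤ 1.
Equivalently every frontal slice T[:,:,k] is c[k] times the rank-1 matrix [1, 0] (x) [0, 2, -1]. So T has rank 1 (it is nonzero).

Yes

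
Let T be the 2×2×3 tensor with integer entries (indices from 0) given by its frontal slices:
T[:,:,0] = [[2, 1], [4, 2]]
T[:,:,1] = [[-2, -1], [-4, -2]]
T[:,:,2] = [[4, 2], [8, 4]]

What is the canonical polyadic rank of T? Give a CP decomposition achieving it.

rank(T) = 1

Lower bound: T ≠ 0 (e.g. T[0,0,0] = 2), so rank(T) ≥ 1.
Upper bound: if T = a ⊗ b ⊗ c then every fibre of T is a multiple of the corresponding factor, so read the factors off the fibres through the nonzero entry T[0,0,0] = 2.
The mode-1 fibre T[:,0,0] = [2, 4] gives a = [1, 2] (primitive direction); the mode-2 fibre T[0,:,0] = [2, 1] gives b = [2, 1]; then c[k] = T[0,0,k] / (a[0]·b[0]) = [2, -2, 4] / 2 = [1, -1, 2].
Expanding [1, 2] ⊗ [2, 1] ⊗ [1, -1, 2] reproduces all 12 entries of T, so T = [1, 2] ⊗ [2, 1] ⊗ [1, -1, 2] and rank(T) ≤ 1.
These bounds meet, so rank(T) = 1.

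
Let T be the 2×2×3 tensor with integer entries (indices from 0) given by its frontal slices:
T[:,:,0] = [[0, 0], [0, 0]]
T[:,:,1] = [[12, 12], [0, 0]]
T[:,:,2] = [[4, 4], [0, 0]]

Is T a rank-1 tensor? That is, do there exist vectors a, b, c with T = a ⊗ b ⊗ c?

Yes

If T = a ⊗ b ⊗ c then every fibre of T is a multiple of the corresponding factor, so read the factors off the fibres through the nonzero entry T[0,0,1] = 12.
The mode-1 fibre T[:,0,1] = [12, 0] gives a = [1, 0] (primitive direction); the mode-2 fibre T[0,:,1] = [12, 12] gives b = [1, 1]; then c[k] = T[0,0,k] / (a[0]·b[0]) = [0, 12, 4] / 1 = [0, 12, 4].
Expanding [1, 0] ⊗ [1, 1] ⊗ [0, 12, 4] reproduces all 12 entries of T, so T = [1, 0] ⊗ [1, 1] ⊗ [0, 12, 4] and rank(T) ≤ 1.
Equivalently every frontal slice T[:,:,k] is c[k] times the rank-1 matrix [1, 0] ⊗ [1, 1]. So T has rank 1 (it is nonzero).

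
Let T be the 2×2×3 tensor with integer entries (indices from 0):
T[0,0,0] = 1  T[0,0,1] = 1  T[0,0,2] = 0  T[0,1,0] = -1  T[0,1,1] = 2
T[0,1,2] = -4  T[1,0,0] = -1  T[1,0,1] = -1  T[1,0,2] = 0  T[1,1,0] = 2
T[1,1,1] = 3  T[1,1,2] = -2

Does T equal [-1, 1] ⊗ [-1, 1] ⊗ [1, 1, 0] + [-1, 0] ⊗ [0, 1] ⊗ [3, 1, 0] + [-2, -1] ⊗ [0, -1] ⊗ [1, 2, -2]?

Reconstruct entry (0,1,0) from the claimed factors: Σₗ aₗ[0]bₗ[1]cₗ[0] = (-1)·(1)·(1) + (-1)·(1)·(3) + (-2)·(-1)·(1) = -2, but T[0,1,0] = -1. The claim is false.

No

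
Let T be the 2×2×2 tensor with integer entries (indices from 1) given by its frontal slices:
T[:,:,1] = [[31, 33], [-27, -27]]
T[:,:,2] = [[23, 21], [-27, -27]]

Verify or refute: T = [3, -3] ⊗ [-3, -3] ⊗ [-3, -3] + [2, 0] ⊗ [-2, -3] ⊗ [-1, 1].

Reconstruct entrywise from the claimed factors. For example, T[2,2,2] = -27 and Σₗ aₗ[2]bₗ[2]cₗ[2] = (-3)·(-3)·(-3) + (0)·(-3)·(1) = -27; checking all 8 entries, every one matches. The claim holds.

Yes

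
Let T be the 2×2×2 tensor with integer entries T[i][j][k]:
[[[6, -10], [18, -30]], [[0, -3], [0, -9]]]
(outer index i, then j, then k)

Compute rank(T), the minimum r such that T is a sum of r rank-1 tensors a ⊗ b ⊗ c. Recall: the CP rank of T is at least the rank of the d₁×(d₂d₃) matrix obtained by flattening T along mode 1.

Lower bound: the mode-3 unfolding of T (rows indexed by k, columns by (i,j) = (0,0), (0,1), (1,0), (1,1)) is [[6, 18, 0, 0], [-10, -30, -3, -9]].
There the 2×2 minor on rows k ∈ {0, 1}, columns (i,j) ∈ {(0,0), (1,0)} is det [[6, 0], [-10, -3]] = -18 ≠ 0, so this unfolding has rank ≥ 2; CP rank is at least every unfolding rank, so rank(T) ≥ 2. (Unfolding ranks only ever bound the CP rank from below — rank(T) can be strictly larger than all of them — so the matching upper bound has to come from an explicit 2-term decomposition.)
Upper bound — finding two terms. Every mode-2 slice of T is a multiple of one matrix: T[:,j,:] = b[j]·M with b = [1, 3] and M = [[6, -10], [0, -3]] (rows indexed by i, columns by k). So it suffices to write M as a sum of two rank-1 matrices.
Splitting M by its rows (i = 0, 1), M = [1, 0][6, -10]ᵀ + [0, 1][0, -3]ᵀ.
Hence T = [1, 0] ⊗ [1, 3] ⊗ [6, -10] + [0, 1] ⊗ [1, 3] ⊗ [0, -3], so rank(T) ≤ 2.
These bounds meet, so rank(T) = 2.

2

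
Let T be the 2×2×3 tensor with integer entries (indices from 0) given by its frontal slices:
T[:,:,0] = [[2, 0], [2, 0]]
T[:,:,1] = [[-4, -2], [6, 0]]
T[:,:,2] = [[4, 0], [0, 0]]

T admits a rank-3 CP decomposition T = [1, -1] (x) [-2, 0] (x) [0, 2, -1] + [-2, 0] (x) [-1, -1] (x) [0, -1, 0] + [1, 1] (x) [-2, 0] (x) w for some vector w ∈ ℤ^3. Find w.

w = [-1, -1, -1]

Subtract the known terms from T to get the rank-1 residual R = [1, 1] (x) [-2, 0] (x) w, so R[i,j,k] = a[i]·b[j]·w[k]. Pick indices with nonzero a[0]·b[0] = (1)·(-2) = -2. Only the fibre through (0,0,·) is needed: R[0,0,:] = T[0,0,:] − Σₗ aₗ[0]bₗ[0]cₗ = [2, -4, 4] − (1)·(-2)·[0, 2, -1] − (-2)·(-1)·[0, -1, 0] = [2, 2, 2]. Then w[k] = R[0,0,k] / -2 for each k, giving w = [2, 2, 2] / -2 = [-1, -1, -1].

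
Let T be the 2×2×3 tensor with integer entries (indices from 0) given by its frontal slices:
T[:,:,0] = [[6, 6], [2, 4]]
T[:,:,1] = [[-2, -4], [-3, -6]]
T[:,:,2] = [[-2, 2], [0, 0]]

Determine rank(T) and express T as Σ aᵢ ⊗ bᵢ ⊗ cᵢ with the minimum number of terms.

rank(T) = 3

Lower bound: in the mode-3 unfolding of T (rows indexed by k, columns by (i,j)) the 3×3 minor on rows k ∈ {0, 1, 2}, columns (i,j) ∈ {(0,0), (0,1), (1,0)} is det [[6, 6, 2], [-2, -4, -3], [-2, 2, 0]] = 48 ≠ 0, so that unfolding has rank ≥ 3 and hence rank(T) ≥ 3 (CP rank is at least every unfolding rank, though it can be larger).
Upper bound: T is a sum of 3 rank-1 terms, T = (0, 1) ⊗ (1, 2) ⊗ (0, -2, 0) + (1, 0) ⊗ (1, -1) ⊗ (2, 0, -2) + (2, 1) ⊗ (1, 2) ⊗ (2, -1, 0) (written with every a and b primitive with positive leading entry and the scale carried by c; CP decompositions are not unique, and this one is verified by expanding entrywise), so rank(T) ≤ 3.
These bounds meet, so rank(T) = 3.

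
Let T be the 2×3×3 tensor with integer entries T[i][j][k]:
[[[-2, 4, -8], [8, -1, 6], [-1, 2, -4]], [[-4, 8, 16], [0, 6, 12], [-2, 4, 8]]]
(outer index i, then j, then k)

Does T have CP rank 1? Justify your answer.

The mode-3 unfolding of T (rows indexed by k, columns by (i,j) = (0,0), (0,1), (0,2), (1,0), (1,1), (1,2)) is [[-2, 8, -1, -4, 0, -2], [4, -1, 2, 8, 6, 4], [-8, 6, -4, 16, 12, 8]].
There the 3×3 minor on rows k ∈ {0, 1, 2}, columns (i,j) ∈ {(0,0), (0,1), (1,0)} is det [[-2, 8, -4], [4, -1, 8], [-8, 6, 16]] = -960 ≠ 0, so this unfolding has rank ≥ 3; CP rank is at least every unfolding rank, so rank(T) ≥ 3.
In particular rank(T) ≥ 3 > 1, so T is not rank-1.

No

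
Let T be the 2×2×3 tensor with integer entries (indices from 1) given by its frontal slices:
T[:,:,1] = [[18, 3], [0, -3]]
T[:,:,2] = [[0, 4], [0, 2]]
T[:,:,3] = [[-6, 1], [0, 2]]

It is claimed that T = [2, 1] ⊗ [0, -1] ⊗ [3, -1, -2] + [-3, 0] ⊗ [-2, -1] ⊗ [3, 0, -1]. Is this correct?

No

Reconstruct entry (1,2,2) from the claimed factors: Σₗ aₗ[1]bₗ[2]cₗ[2] = (2)·(-1)·(-1) + (-3)·(-1)·(0) = 2, but T[1,2,2] = 4. The claim is false.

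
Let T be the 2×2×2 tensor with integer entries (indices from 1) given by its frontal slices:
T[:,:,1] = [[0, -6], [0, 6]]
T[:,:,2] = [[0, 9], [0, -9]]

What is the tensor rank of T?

Lower bound: T ≠ 0 (e.g. T[1,2,1] = -6), so rank(T) ≥ 1.
Upper bound: if T = a ∘ b ∘ c then every fibre of T is a multiple of the corresponding factor, so read the factors off the fibres through the nonzero entry T[1,2,1] = -6.
The mode-1 fibre T[:,2,1] = [-6, 6] gives a = (1, -1) (primitive direction); the mode-2 fibre T[1,:,1] = [0, -6] gives b = (0, 1); then c[k] = T[1,2,k] / (a[1]·b[2]) = [-6, 9] / 1 = (-6, 9).
Expanding (1, -1) ∘ (0, 1) ∘ (-6, 9) reproduces all 8 entries of T, so T = (1, -1) ∘ (0, 1) ∘ (-6, 9) and rank(T) ≤ 1.
These bounds meet, so rank(T) = 1.

1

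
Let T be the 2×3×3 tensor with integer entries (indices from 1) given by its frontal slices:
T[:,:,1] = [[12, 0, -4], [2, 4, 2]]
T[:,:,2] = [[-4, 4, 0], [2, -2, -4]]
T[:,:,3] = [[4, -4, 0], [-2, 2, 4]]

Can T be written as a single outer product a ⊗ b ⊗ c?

No

The mode-2 unfolding of T (rows indexed by j, columns by (i,k) = (1,1), (1,2), (1,3), (2,1), (2,2), (2,3)) is [[12, -4, 4, 2, 2, -2], [0, 4, -4, 4, -2, 2], [-4, 0, 0, 2, -4, 4]].
There the 3×3 minor on rows j ∈ {1, 2, 3}, columns (i,k) ∈ {(1,1), (1,2), (2,1)} is det [[12, -4, 2], [0, 4, 4], [-4, 0, 2]] = 192 ≠ 0, so this unfolding has rank ≥ 3; CP rank is at least every unfolding rank, so rank(T) ≥ 3.
In particular rank(T) ≥ 3 > 1, so T is not rank-1.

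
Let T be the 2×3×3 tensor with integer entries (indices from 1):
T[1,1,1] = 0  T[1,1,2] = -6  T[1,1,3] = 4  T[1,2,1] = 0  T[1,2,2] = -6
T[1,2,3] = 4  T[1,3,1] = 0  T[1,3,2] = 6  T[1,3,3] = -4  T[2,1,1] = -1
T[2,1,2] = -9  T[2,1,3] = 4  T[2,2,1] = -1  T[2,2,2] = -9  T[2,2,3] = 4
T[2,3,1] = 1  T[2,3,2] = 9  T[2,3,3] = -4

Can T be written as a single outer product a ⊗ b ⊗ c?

The mode-1 unfolding of T (rows indexed by i, columns by (j,k) = (1,1), (1,2), (1,3), (2,1), (2,2), (2,3), (3,1), (3,2), (3,3)) is [[0, -6, 4, 0, -6, 4, 0, 6, -4], [-1, -9, 4, -1, -9, 4, 1, 9, -4]].
There the 2×2 minor on rows i ∈ {1, 2}, columns (j,k) ∈ {(1,1), (1,2)} is det [[0, -6], [-1, -9]] = -6 ≠ 0, so this unfolding has rank ≥ 2; CP rank is at least every unfolding rank, so rank(T) ≥ 2.
In particular rank(T) ≥ 2 > 1, so T is not rank-1.

No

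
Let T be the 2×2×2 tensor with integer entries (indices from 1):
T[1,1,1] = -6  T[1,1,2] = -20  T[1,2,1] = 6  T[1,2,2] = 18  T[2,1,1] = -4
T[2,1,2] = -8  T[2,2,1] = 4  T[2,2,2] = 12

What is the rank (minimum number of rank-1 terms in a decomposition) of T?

Lower bound: the mode-1 unfolding of T (rows indexed by i, columns by (j,k) = (1,1), (1,2), (2,1), (2,2)) is [[-6, -20, 6, 18], [-4, -8, 4, 12]].
There the 2×2 minor on rows i ∈ {1, 2}, columns (j,k) ∈ {(1,1), (1,2)} is det [[-6, -20], [-4, -8]] = -32 ≠ 0, so this unfolding has rank ≥ 2; CP rank is at least every unfolding rank, so rank(T) ≥ 2. (Unfolding ranks only ever bound the CP rank from below — rank(T) can be strictly larger than all of them — so the matching upper bound has to come from an explicit 2-term decomposition.)
Upper bound — finding two terms. Write S_k = T[:,:,k] for the frontal slices: S₁ = [[-6, 6], [-4, 4]], S₂ = [[-20, 18], [-8, 12]].
If T = a₁ (x) b₁ (x) c₁ + a₂ (x) b₂ (x) c₂ then each S_k = c₁[k]·a₁b₁ᵀ + c₂[k]·a₂b₂ᵀ. S₁ and S₂ are linearly independent, so a₁b₁ᵀ and a₂b₂ᵀ must span the same plane of matrices: they are the rank-1 matrices of the form x·S₁ + y·S₂.
det(x·S₁ + y·S₂) is −32·xy − 96·y² = (-32)·(x + 3·y)(y), vanishing at (x:y) = (3:-1) and (1:0).
M₁ = 3·S₁ − S₂ = [[2, 0], [-4, 0]] = 2·[1, -2][1, 0]ᵀ and M₂ = S₁ = [[-6, 6], [-4, 4]] = (-2)·[3, 2][1, -1]ᵀ, so take a₁ = [1, -2], b₁ = [1, 0], a₂ = [3, 2], b₂ = [1, -1].
Each slice is an integer combination of E₁ = a₁b₁ᵀ and E₂ = a₂b₂ᵀ: S₁ = −2·E₂, S₂ = −2·E₁ − 6·E₂; reading off coefficients, c₁ = [0, -2] and c₂ = [-2, -6].
Hence T = [1, -2] (x) [1, 0] (x) [0, -2] + [3, 2] (x) [1, -1] (x) [-2, -6], so rank(T) ≤ 2.
These bounds meet, so rank(T) = 2.
Check entry T[1,1,2] = -20: (1)·(1)·(-2) + (3)·(1)·(-6) = -20.

2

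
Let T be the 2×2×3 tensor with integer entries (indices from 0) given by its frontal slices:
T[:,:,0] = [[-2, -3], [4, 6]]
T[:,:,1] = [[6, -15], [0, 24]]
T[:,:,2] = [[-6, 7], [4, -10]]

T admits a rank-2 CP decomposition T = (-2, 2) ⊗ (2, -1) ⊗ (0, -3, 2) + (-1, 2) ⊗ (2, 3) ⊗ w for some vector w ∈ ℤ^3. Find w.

w = (1, 3, -1)

Subtract the known terms from T to get the rank-1 residual R = (-1, 2) ⊗ (2, 3) ⊗ w, so R[i,j,k] = a[i]·b[j]·w[k]. Pick indices with nonzero a[0]·b[0] = (-1)·(2) = -2. Only the fibre through (0,0,·) is needed: R[0,0,:] = T[0,0,:] − Σₗ aₗ[0]bₗ[0]cₗ = [-2, 6, -6] − (-2)·(2)·(0, -3, 2) = [-2, -6, 2]. Then w[k] = R[0,0,k] / -2 for each k, giving w = [-2, -6, 2] / -2 = (1, 3, -1).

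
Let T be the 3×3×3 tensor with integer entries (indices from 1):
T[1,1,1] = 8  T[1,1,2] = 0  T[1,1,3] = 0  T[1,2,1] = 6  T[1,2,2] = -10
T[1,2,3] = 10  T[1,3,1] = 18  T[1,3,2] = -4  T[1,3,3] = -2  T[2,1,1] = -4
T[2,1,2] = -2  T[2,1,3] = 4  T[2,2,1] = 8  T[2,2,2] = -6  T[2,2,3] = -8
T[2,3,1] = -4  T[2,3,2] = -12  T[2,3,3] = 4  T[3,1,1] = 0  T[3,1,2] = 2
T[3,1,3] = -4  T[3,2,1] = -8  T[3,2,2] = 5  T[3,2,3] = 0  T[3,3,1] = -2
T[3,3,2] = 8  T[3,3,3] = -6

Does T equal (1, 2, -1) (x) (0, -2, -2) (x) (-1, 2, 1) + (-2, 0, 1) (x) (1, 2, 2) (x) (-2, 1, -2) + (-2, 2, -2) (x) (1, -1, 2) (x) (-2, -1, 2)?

Reconstruct entry (3,1,1) from the claimed factors: Σₗ aₗ[3]bₗ[1]cₗ[1] = (-1)·(0)·(-1) + (1)·(1)·(-2) + (-2)·(1)·(-2) = 2, but T[3,1,1] = 0. The claim is false.

No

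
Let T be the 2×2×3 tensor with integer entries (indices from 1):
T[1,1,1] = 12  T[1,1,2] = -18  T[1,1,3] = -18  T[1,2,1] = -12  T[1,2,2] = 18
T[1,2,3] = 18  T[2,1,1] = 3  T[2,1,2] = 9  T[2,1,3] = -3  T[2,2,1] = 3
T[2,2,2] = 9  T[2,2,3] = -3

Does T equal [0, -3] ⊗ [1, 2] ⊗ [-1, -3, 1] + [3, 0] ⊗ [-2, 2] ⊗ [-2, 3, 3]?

No

Reconstruct entry (2,2,1) from the claimed factors: Σₗ aₗ[2]bₗ[2]cₗ[1] = (-3)·(2)·(-1) + (0)·(2)·(-2) = 6, but T[2,2,1] = 3. The claim is false.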